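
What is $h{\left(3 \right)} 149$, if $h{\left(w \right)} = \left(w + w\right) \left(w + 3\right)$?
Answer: $5364$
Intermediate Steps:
$h{\left(w \right)} = 2 w \left(3 + w\right)$
$h{\left(3 \right)} 149 = 2 \cdot 3 \left(3 + 3\right) 149 = 2 \cdot 3 \cdot 6 \cdot 149 = 36 \cdot 149 = 5364$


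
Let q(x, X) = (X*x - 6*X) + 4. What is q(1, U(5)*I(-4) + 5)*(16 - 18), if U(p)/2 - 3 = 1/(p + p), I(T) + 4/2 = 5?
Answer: 228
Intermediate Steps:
I(T) = 3 (I(T) = -2 + 5 = 3)
U(p) = 6 + 1/p (U(p) = 6 + 2/(p + p) = 6 + 2/((2*p)) = 6 + 2*(1/(2*p)) = 6 + 1/p)
q(x, X) = 4 - 6*X + X*x (q(x, X) = (-6*X + X*x) + 4 = 4 - 6*X + X*x)
q(1, U(5)*I(-4) + 5)*(16 - 18) = (4 - 6*((6 + 1/5)*3 + 5) + ((6 + 1/5)*3 + 5)*1)*(16 - 18) = (4 - 6*((6 + ⅕)*3 + 5) + ((6 + ⅕)*3 + 5)*1)*(-2) = (4 - 6*((31/5)*3 + 5) + ((31/5)*3 + 5)*1)*(-2) = (4 - 6*(93/5 + 5) + (93/5 + 5)*1)*(-2) = (4 - 6*118/5 + (118/5)*1)*(-2) = (4 - 708/5 + 118/5)*(-2) = -114*(-2) = 228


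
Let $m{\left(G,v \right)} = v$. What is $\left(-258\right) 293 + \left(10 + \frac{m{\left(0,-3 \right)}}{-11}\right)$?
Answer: $- \frac{831421}{11} \approx -75584.0$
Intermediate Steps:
$\left(-258\right) 293 + \left(10 + \frac{m{\left(0,-3 \right)}}{-11}\right) = \left(-258\right) 293 + \left(10 + \frac{1}{-11} \left(-3\right)\right) = -75594 + \left(10 - - \frac{3}{11}\right) = -75594 + \left(10 + \frac{3}{11}\right) = -75594 + \frac{113}{11} = - \frac{831421}{11}$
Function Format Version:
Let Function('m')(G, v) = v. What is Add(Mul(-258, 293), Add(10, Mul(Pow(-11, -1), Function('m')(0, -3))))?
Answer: Rational(-831421, 11) ≈ -75584.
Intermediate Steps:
Add(Mul(-258, 293), Add(10, Mul(Pow(-11, -1), Function('m')(0, -3)))) = Add(Mul(-258, 293), Add(10, Mul(Pow(-11, -1), -3))) = Add(-75594, Add(10, Mul(Rational(-1, 11), -3))) = Add(-75594, Add(10, Rational(3, 11))) = Add(-75594, Rational(113, 11)) = Rational(-831421, 11)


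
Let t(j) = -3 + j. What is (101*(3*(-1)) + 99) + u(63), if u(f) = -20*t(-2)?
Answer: -104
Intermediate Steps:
u(f) = 100 (u(f) = -20*(-3 - 2) = -20*(-5) = 100)
(101*(3*(-1)) + 99) + u(63) = (101*(3*(-1)) + 99) + 100 = (101*(-3) + 99) + 100 = (-303 + 99) + 100 = -204 + 100 = -104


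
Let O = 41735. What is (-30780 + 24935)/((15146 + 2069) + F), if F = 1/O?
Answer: -243941075/718468026 ≈ -0.33953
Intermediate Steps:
F = 1/41735 ≈ 2.3961e-5
(-30780 + 24935)/((15146 + 2069) + F) = (-30780 + 24935)/((15146 + 2069) + 1/41735) = -5845/(17215 + 1/41735) = -5845/718468026/41735 = -5845*41735/718468026 = -243941075/718468026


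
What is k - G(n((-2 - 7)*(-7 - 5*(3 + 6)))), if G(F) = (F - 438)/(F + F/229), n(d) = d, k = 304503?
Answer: 1092556535/3588 ≈ 3.0450e+5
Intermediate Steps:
G(F) = 229*(-438 + F)/(230*F) (G(F) = (-438 + F)/(F + F*(1/229)) = (-438 + F)/(F + F/229) = (-438 + F)/((230*F/229)) = (-438 + F)*(229/(230*F)) = 229*(-438 + F)/(230*F))
k - G(n((-2 - 7)*(-7 - 5*(3 + 6)))) = 304503 - 229*(-438 + (-2 - 7)*(-7 - 5*(3 + 6)))/(230*((-2 - 7)*(-7 - 5*(3 + 6)))) = 304503 - 229*(-438 - 9*(-7 - 5*9))/(230*((-9*(-7 - 5*9)))) = 304503 - 229*(-438 - 9*(-7 - 45))/(230*((-9*(-7 - 45)))) = 304503 - 229*(-438 - 9*(-52))/(230*((-9*(-52)))) = 304503 - 229*(-438 + 468)/(230*468) = 304503 - 229*30/(230*468) = 304503 - 1*229/3588 = 304503 - 229/3588 = 1092556535/3588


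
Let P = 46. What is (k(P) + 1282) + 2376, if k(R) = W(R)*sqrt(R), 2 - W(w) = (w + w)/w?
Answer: 3658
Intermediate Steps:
W(w) = 0 (W(w) = 2 - (w + w)/w = 2 - 2*w/w = 2 - 1*2 = 2 - 2 = 0)
k(R) = 0 (k(R) = 0*sqrt(R) = 0)
(k(P) + 1282) + 2376 = (0 + 1282) + 2376 = 1282 + 2376 = 3658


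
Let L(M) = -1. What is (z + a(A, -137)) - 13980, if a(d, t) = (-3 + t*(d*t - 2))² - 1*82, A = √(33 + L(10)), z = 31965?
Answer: 11272902896 + 40691192*√2 ≈ 1.1330e+10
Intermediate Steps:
A = 4*√2 (A = √(33 - 1) = √32 = 4*√2 ≈ 5.6569)
a(d, t) = -82 + (-3 + t*(-2 + d*t))² (a(d, t) = (-3 + t*(-2 + d*t))² - 82 = -82 + (-3 + t*(-2 + d*t))²)
(z + a(A, -137)) - 13980 = (31965 + (-82 + (3 + 2*(-137) - 1*4*√2*(-137)²)²)) - 13980 = (31965 + (-82 + (3 - 274 - 1*4*√2*18769)²)) - 13980 = (31965 + (-82 + (3 - 274 - 75076*√2)²)) - 13980 = (31965 + (-82 + (-271 - 75076*√2)²)) - 13980 = (31883 + (-271 - 75076*√2)²) - 13980 = 17903 + (-271 - 75076*√2)²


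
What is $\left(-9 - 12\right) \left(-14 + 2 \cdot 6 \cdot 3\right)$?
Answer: $-462$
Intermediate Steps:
$\left(-9 - 12\right) \left(-14 + 2 \cdot 6 \cdot 3\right) = - 21 \left(-14 + 12 \cdot 3\right) = - 21 \left(-14 + 36\right) = \left(-21\right) 22 = -462$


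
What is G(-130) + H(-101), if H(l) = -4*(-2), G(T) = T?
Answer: -122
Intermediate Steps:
H(l) = 8
G(-130) + H(-101) = -130 + 8 = -122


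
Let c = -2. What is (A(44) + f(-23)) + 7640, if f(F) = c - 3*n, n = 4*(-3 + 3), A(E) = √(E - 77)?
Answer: 7638 + I*√33 ≈ 7638.0 + 5.7446*I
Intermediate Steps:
A(E) = √(-77 + E)
n = 0 (n = 4*0 = 0)
f(F) = -2 (f(F) = -2 - 3*0 = -2 + 0 = -2)
(A(44) + f(-23)) + 7640 = (√(-77 + 44) - 2) + 7640 = (√(-33) - 2) + 7640 = (I*√33 - 2) + 7640 = (-2 + I*√33) + 7640 = 7638 + I*√33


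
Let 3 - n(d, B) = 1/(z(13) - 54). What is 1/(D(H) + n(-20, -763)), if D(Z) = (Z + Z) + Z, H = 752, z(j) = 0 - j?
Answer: 67/151354 ≈ 0.00044267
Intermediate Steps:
z(j) = -j
n(d, B) = 202/67 (n(d, B) = 3 - 1/(-1*13 - 54) = 3 - 1/(-13 - 54) = 3 - 1/(-67) = 3 - 1*(-1/67) = 3 + 1/67 = 202/67)
D(Z) = 3*Z (D(Z) = 2*Z + Z = 3*Z)
1/(D(H) + n(-20, -763)) = 1/(3*752 + 202/67) = 1/(2256 + 202/67) = 1/(151354/67) = 67/151354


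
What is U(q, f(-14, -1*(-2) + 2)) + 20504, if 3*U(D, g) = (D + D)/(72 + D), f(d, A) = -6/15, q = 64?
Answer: 1045720/51 ≈ 20504.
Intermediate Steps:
f(d, A) = -⅖ (f(d, A) = -6*1/15 = -⅖)
U(D, g) = 2*D/(3*(72 + D)) (U(D, g) = ((D + D)/(72 + D))/3 = ((2*D)/(72 + D))/3 = (2*D/(72 + D))/3 = 2*D/(3*(72 + D)))
U(q, f(-14, -1*(-2) + 2)) + 20504 = (⅔)*64/(72 + 64) + 20504 = (⅔)*64/136 + 20504 = (⅔)*64*(1/136) + 20504 = 16/51 + 20504 = 1045720/51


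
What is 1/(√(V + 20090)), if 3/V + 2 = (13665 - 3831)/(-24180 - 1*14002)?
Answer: √37315184753063/865801637 ≈ 0.0070554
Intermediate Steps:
V = -57273/43099 (V = 3/(-2 + (13665 - 3831)/(-24180 - 1*14002)) = 3/(-2 + 9834/(-24180 - 14002)) = 3/(-2 + 9834/(-38182)) = 3/(-2 + 9834*(-1/38182)) = 3/(-2 - 4917/19091) = 3/(-43099/19091) = 3*(-19091/43099) = -57273/43099 ≈ -1.3289)
1/(√(V + 20090)) = 1/(√(-57273/43099 + 20090)) = 1/(√(865801637/43099)) = 1/(√37315184753063/43099) = √37315184753063/865801637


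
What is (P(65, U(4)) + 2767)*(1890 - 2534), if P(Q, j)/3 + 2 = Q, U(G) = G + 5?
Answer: -1903664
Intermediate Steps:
U(G) = 5 + G
P(Q, j) = -6 + 3*Q
(P(65, U(4)) + 2767)*(1890 - 2534) = ((-6 + 3*65) + 2767)*(1890 - 2534) = ((-6 + 195) + 2767)*(-644) = (189 + 2767)*(-644) = 2956*(-644) = -1903664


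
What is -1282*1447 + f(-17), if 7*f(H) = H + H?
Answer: -12985412/7 ≈ -1.8551e+6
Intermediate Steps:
f(H) = 2*H/7 (f(H) = (H + H)/7 = (2*H)/7 = 2*H/7)
-1282*1447 + f(-17) = -1282*1447 + (2/7)*(-17) = -1855054 - 34/7 = -12985412/7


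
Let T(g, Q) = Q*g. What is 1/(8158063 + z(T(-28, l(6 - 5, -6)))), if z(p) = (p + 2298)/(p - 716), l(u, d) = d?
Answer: 2/16316117 ≈ 1.2258e-7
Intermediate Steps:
z(p) = (2298 + p)/(-716 + p)
1/(8158063 + z(T(-28, l(6 - 5, -6)))) = 1/(8158063 + (2298 - 6*(-28))/(-716 - 6*(-28))) = 1/(8158063 + (2298 + 168)/(-716 + 168)) = 1/(8158063 + 2466/(-548)) = 1/(8158063 - 1/548*2466) = 1/(8158063 - 9/2) = 1/(16316117/2) = 2/16316117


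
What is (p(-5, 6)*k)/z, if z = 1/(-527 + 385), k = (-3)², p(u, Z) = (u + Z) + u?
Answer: 5112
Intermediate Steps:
p(u, Z) = Z + 2*u (p(u, Z) = (Z + u) + u = Z + 2*u)
k = 9
z = -1/142 (z = 1/(-142) = -1/142 ≈ -0.0070423)
(p(-5, 6)*k)/z = ((6 + 2*(-5))*9)/(-1/142) = ((6 - 10)*9)*(-142) = -4*9*(-142) = -36*(-142) = 5112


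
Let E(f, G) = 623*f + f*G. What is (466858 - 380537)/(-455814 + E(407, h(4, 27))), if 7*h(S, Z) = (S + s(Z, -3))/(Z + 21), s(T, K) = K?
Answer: -29003856/67956601 ≈ -0.42680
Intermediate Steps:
h(S, Z) = (-3 + S)/(7*(21 + Z)) (h(S, Z) = ((S - 3)/(Z + 21))/7 = ((-3 + S)/(21 + Z))/7 = (-3 + S)/(7*(21 + Z)))
E(f, G) = 623*f + G*f
(466858 - 380537)/(-455814 + E(407, h(4, 27))) = (466858 - 380537)/(-455814 + 407*(623 + (-3 + 4)/(7*(21 + 27)))) = 86321/(-455814 + 407*(623 + (⅐)*1/48)) = 86321/(-455814 + 407*(623 + (⅐)*(1/48)*1)) = 86321/(-455814 + 407*(623 + 1/336)) = 86321/(-455814 + 407*(209329/336)) = 86321/(-455814 + 85196903/336) = 86321/(-67956601/336) = 86321*(-336/67956601) = -29003856/67956601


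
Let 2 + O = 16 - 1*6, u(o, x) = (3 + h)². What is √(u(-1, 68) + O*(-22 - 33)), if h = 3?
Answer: 2*I*√101 ≈ 20.1*I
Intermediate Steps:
u(o, x) = 36 (u(o, x) = (3 + 3)² = 6² = 36)
O = 8 (O = -2 + (16 - 1*6) = -2 + (16 - 6) = -2 + 10 = 8)
√(u(-1, 68) + O*(-22 - 33)) = √(36 + 8*(-22 - 33)) = √(36 + 8*(-55)) = √(36 - 440) = √(-404) = 2*I*√101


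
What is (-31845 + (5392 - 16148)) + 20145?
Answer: -22456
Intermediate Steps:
(-31845 + (5392 - 16148)) + 20145 = (-31845 - 10756) + 20145 = -42601 + 20145 = -22456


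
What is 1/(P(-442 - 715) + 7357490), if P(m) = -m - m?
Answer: 1/7359804 ≈ 1.3587e-7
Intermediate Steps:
P(m) = -2*m
1/(P(-442 - 715) + 7357490) = 1/(-2*(-442 - 715) + 7357490) = 1/(-2*(-1157) + 7357490) = 1/(2314 + 7357490) = 1/7359804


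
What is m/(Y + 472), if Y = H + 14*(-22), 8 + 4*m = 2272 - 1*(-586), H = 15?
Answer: 1425/358 ≈ 3.9804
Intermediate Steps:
m = 1425/2 (m = -2 + (2272 - 1*(-586))/4 = -2 + (2272 + 586)/4 = -2 + (¼)*2858 = -2 + 1429/2 = 1425/2 ≈ 712.50)
Y = -293 (Y = 15 + 14*(-22) = 15 - 308 = -293)
m/(Y + 472) = (1425/2)/(-293 + 472) = (1425/2)/179 = (1/179)*(1425/2) = 1425/358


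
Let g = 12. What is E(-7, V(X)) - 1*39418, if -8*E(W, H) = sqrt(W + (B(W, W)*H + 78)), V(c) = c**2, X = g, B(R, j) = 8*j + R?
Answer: -39418 - I*sqrt(9001)/8 ≈ -39418.0 - 11.859*I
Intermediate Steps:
B(R, j) = R + 8*j
X = 12
E(W, H) = -sqrt(78 + W + 9*H*W)/8 (E(W, H) = -sqrt(W + ((W + 8*W)*H + 78))/8 = -sqrt(W + ((9*W)*H + 78))/8 = -sqrt(W + (9*H*W + 78))/8 = -sqrt(W + (78 + 9*H*W))/8 = -sqrt(78 + W + 9*H*W)/8)
E(-7, V(X)) - 1*39418 = -sqrt(78 - 7 + 9*12**2*(-7))/8 - 1*39418 = -sqrt(78 - 7 + 9*144*(-7))/8 - 39418 = -sqrt(78 - 7 - 9072)/8 - 39418 = -I*sqrt(9001)/8 - 39418 = -39418 - I*sqrt(9001)/8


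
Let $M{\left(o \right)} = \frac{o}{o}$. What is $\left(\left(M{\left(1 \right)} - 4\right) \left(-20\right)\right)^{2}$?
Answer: $3600$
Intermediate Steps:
$M{\left(o \right)} = 1$
$\left(\left(M{\left(1 \right)} - 4\right) \left(-20\right)\right)^{2} = \left(\left(1 - 4\right) \left(-20\right)\right)^{2} = \left(\left(-3\right) \left(-20\right)\right)^{2} = 60^{2} = 3600$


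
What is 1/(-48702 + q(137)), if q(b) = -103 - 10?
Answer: -1/48815 ≈ -2.0486e-5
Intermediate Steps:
q(b) = -113
1/(-48702 + q(137)) = 1/(-48702 - 113) = 1/(-48815) = -1/48815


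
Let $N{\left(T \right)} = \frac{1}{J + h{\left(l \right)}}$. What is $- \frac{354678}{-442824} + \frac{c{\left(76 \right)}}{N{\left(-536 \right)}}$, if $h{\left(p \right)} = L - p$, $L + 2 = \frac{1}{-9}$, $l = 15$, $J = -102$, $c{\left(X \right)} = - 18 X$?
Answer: $\frac{12025978089}{73804} \approx 1.6294 \cdot 10^{5}$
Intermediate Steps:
$L = - \frac{19}{9}$ ($L = -2 + \frac{1}{-9} = -2 - \frac{1}{9} = - \frac{19}{9} \approx -2.1111$)
$h{\left(p \right)} = - \frac{19}{9} - p$
$N{\left(T \right)} = - \frac{9}{1072}$ ($N{\left(T \right)} = \frac{1}{-102 - \frac{154}{9}} = \frac{1}{- \frac{1072}{9}} = - \frac{9}{1072}$)
$- \frac{354678}{-442824} + \frac{c{\left(76 \right)}}{N{\left(-536 \right)}} = - \frac{354678}{-442824} + \frac{\left(-18\right) 76}{- \frac{9}{1072}} = \left(-354678\right) \left(- \frac{1}{442824}\right) - -162944 = \frac{59113}{73804} + 162944 = \frac{12025978089}{73804}$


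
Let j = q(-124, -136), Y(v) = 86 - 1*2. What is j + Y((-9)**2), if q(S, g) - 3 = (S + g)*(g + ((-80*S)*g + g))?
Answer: 350842007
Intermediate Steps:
q(S, g) = 3 + (S + g)*(2*g - 80*S*g) (q(S, g) = 3 + (S + g)*(g + ((-80*S)*g + g)) = 3 + (S + g)*(g + (-80*S*g + g)) = 3 + (S + g)*(g + (g - 80*S*g)) = 3 + (S + g)*(2*g - 80*S*g))
Y(v) = 84 (Y(v) = 86 - 2 = 84)
j = 350841923 (j = 3 + 2*(-136)**2 - 80*(-124)*(-136)**2 - 80*(-136)*(-124)**2 + 2*(-124)*(-136) = 3 + 2*18496 - 80*(-124)*18496 - 80*(-136)*15376 + 33728 = 3 + 36992 + 183480320 + 167290880 + 33728 = 350841923)
j + Y((-9)**2) = 350841923 + 84 = 350842007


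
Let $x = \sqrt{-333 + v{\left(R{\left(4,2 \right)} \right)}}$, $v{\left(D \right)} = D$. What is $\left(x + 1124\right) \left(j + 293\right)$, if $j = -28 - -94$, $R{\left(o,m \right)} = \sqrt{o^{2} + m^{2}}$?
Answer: $403516 + 359 \sqrt{-333 + 2 \sqrt{5}} \approx 4.0352 \cdot 10^{5} + 6507.0 i$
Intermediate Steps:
$R{\left(o,m \right)} = \sqrt{m^{2} + o^{2}}$
$j = 66$ ($j = -28 + 94 = 66$)
$x = \sqrt{-333 + 2 \sqrt{5}}$ ($x = \sqrt{-333 + \sqrt{2^{2} + 4^{2}}} = \sqrt{-333 + \sqrt{4 + 16}} = \sqrt{-333 + \sqrt{20}} = \sqrt{-333 + 2 \sqrt{5}} \approx 18.125 i$)
$\left(x + 1124\right) \left(j + 293\right) = \left(\sqrt{-333 + 2 \sqrt{5}} + 1124\right) \left(66 + 293\right) = \left(1124 + \sqrt{-333 + 2 \sqrt{5}}\right) 359 = 403516 + 359 \sqrt{-333 + 2 \sqrt{5}}$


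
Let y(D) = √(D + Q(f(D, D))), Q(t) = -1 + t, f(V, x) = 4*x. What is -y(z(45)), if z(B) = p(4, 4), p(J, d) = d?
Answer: -√19 ≈ -4.3589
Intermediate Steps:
z(B) = 4
y(D) = √(-1 + 5*D) (y(D) = √(D + (-1 + 4*D)) = √(-1 + 5*D))
-y(z(45)) = -√(-1 + 5*4) = -√(-1 + 20) = -√19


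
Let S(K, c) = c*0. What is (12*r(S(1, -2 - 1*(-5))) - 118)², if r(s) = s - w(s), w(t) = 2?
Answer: 20164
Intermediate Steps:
S(K, c) = 0
r(s) = -2 + s (r(s) = s - 1*2 = s - 2 = -2 + s)
(12*r(S(1, -2 - 1*(-5))) - 118)² = (12*(-2 + 0) - 118)² = (12*(-2) - 118)² = (-24 - 118)² = (-142)² = 20164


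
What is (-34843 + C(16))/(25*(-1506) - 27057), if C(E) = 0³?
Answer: 34843/64707 ≈ 0.53847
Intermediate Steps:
C(E) = 0
(-34843 + C(16))/(25*(-1506) - 27057) = (-34843 + 0)/(25*(-1506) - 27057) = -34843/(-37650 - 27057) = -34843/(-64707) = -34843*(-1/64707) = 34843/64707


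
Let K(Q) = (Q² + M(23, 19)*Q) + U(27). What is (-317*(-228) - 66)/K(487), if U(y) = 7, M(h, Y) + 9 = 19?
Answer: 12035/40341 ≈ 0.29833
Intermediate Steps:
M(h, Y) = 10 (M(h, Y) = -9 + 19 = 10)
K(Q) = 7 + Q² + 10*Q (K(Q) = (Q² + 10*Q) + 7 = 7 + Q² + 10*Q)
(-317*(-228) - 66)/K(487) = (-317*(-228) - 66)/(7 + 487² + 10*487) = (72276 - 66)/(7 + 237169 + 4870) = 72210/242046 = 72210*(1/242046) = 12035/40341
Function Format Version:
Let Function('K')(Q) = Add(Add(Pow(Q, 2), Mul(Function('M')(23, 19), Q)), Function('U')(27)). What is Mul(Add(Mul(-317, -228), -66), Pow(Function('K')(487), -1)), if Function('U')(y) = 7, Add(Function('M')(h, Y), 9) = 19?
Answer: Rational(12035, 40341) ≈ 0.29833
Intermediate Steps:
Function('M')(h, Y) = 10 (Function('M')(h, Y) = Add(-9, 19) = 10)
Function('K')(Q) = Add(7, Pow(Q, 2), Mul(10, Q)) (Function('K')(Q) = Add(Add(Pow(Q, 2), Mul(10, Q)), 7) = Add(7, Pow(Q, 2), Mul(10, Q)))
Mul(Add(Mul(-317, -228), -66), Pow(Function('K')(487), -1)) = Mul(Add(Mul(-317, -228), -66), Pow(Add(7, Pow(487, 2), Mul(10, 487)), -1)) = Mul(Add(72276, -66), Pow(Add(7, 237169, 4870), -1)) = Mul(72210, Pow(242046, -1)) = Mul(72210, Rational(1, 242046)) = Rational(12035, 40341)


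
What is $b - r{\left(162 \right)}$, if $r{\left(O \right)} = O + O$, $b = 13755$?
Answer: $13431$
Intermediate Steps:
$r{\left(O \right)} = 2 O$
$b - r{\left(162 \right)} = 13755 - 2 \cdot 162 = 13755 - 324 = 13431$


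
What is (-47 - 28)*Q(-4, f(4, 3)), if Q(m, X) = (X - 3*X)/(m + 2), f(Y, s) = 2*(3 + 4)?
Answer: -1050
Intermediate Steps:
f(Y, s) = 14 (f(Y, s) = 2*7 = 14)
Q(m, X) = -2*X/(2 + m) (Q(m, X) = (-2*X)/(2 + m) = -2*X/(2 + m))
(-47 - 28)*Q(-4, f(4, 3)) = (-47 - 28)*(-2*14/(2 - 4)) = -(-150)*14/(-2) = -(-150)*14*(-1)/2 = -75*14 = -1050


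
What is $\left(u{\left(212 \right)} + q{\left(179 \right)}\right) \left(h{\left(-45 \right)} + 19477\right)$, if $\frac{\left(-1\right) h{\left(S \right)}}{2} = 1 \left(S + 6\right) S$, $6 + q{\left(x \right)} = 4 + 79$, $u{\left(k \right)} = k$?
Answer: $4614463$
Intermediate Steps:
$q{\left(x \right)} = 77$ ($q{\left(x \right)} = -6 + \left(4 + 79\right) = -6 + 83 = 77$)
$h{\left(S \right)} = - 2 S \left(6 + S\right)$ ($h{\left(S \right)} = - 2 \cdot 1 \left(S + 6\right) S = - 2 \cdot 1 \left(6 + S\right) S = - 2 \left(6 + S\right) S = - 2 S \left(6 + S\right)$)
$\left(u{\left(212 \right)} + q{\left(179 \right)}\right) \left(h{\left(-45 \right)} + 19477\right) = \left(212 + 77\right) \left(\left(-2\right) \left(-45\right) \left(6 - 45\right) + 19477\right) = 289 \left(\left(-2\right) \left(-45\right) \left(-39\right) + 19477\right) = 289 \left(-3510 + 19477\right) = 289 \cdot 15967 = 4614463$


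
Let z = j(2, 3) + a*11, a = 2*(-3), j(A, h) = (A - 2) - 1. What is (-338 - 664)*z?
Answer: 67134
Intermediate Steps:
j(A, h) = -3 + A (j(A, h) = (-2 + A) - 1 = -3 + A)
a = -6
z = -67 (z = (-3 + 2) - 6*11 = -1 - 66 = -67)
(-338 - 664)*z = (-338 - 664)*(-67) = -1002*(-67) = 67134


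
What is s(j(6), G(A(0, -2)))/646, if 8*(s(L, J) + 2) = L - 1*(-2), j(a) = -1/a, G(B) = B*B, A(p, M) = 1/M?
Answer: -5/1824 ≈ -0.0027412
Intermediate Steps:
G(B) = B²
s(L, J) = -7/4 + L/8 (s(L, J) = -2 + (L - 1*(-2))/8 = -2 + (L + 2)/8 = -2 + (2 + L)/8 = -2 + (¼ + L/8) = -7/4 + L/8)
s(j(6), G(A(0, -2)))/646 = (-7/4 + (-1/6)/8)/646 = (-7/4 + (-1*⅙)/8)*(1/646) = (-7/4 + (⅛)*(-⅙))*(1/646) = (-7/4 - 1/48)*(1/646) = -85/48*1/646 = -5/1824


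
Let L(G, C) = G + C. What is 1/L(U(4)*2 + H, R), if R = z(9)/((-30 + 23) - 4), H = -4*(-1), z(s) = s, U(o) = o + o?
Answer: 11/211 ≈ 0.052133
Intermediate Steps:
U(o) = 2*o
H = 4
R = -9/11 (R = 9/((-30 + 23) - 4) = 9/(-7 - 4) = 9/(-11) = 9*(-1/11) = -9/11 ≈ -0.81818)
L(G, C) = C + G
1/L(U(4)*2 + H, R) = 1/(-9/11 + ((2*4)*2 + 4)) = 1/(-9/11 + (8*2 + 4)) = 1/(-9/11 + (16 + 4)) = 1/(-9/11 + 20) = 1/(211/11) = 11/211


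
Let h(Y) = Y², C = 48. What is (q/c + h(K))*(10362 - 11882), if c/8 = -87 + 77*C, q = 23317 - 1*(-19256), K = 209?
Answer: -79876025650/1203 ≈ -6.6397e+7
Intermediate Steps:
q = 42573 (q = 23317 + 19256 = 42573)
c = 28872 (c = 8*(-87 + 77*48) = 8*(-87 + 3696) = 8*3609 = 28872)
(q/c + h(K))*(10362 - 11882) = (42573/28872 + 209²)*(10362 - 11882) = (42573*(1/28872) + 43681)*(-1520) = (14191/9624 + 43681)*(-1520) = (420400135/9624)*(-1520) = -79876025650/1203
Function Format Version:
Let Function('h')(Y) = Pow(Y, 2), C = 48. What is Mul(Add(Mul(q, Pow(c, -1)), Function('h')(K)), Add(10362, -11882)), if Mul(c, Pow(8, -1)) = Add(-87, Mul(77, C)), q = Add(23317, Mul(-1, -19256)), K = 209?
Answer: Rational(-79876025650, 1203) ≈ -6.6397e+7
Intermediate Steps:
q = 42573 (q = Add(23317, 19256) = 42573)
c = 28872 (c = Mul(8, Add(-87, Mul(77, 48))) = Mul(8, Add(-87, 3696)) = Mul(8, 3609) = 28872)
Mul(Add(Mul(q, Pow(c, -1)), Function('h')(K)), Add(10362, -11882)) = Mul(Add(Mul(42573, Pow(28872, -1)), Pow(209, 2)), Add(10362, -11882)) = Mul(Add(Mul(42573, Rational(1, 28872)), 43681), -1520) = Mul(Add(Rational(14191, 9624), 43681), -1520) = Mul(Rational(420400135, 9624), -1520) = Rational(-79876025650, 1203)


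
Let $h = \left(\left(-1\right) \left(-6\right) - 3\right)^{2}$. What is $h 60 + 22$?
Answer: $562$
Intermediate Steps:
$h = 9$ ($h = \left(6 - 3\right)^{2} = 3^{2} = 9$)
$h 60 + 22 = 9 \cdot 60 + 22 = 540 + 22 = 562$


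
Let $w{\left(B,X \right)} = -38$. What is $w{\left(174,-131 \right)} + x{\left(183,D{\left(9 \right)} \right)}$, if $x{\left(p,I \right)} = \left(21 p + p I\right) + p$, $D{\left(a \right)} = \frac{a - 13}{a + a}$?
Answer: $\frac{11842}{3} \approx 3947.3$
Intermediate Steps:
$D{\left(a \right)} = \frac{-13 + a}{2 a}$
$x{\left(p,I \right)} = 22 p + I p$ ($x{\left(p,I \right)} = \left(21 p + I p\right) + p = 22 p + I p$)
$w{\left(174,-131 \right)} + x{\left(183,D{\left(9 \right)} \right)} = -38 + 183 \left(22 + \frac{-13 + 9}{2 \cdot 9}\right) = -38 + 183 \left(22 + \frac{1}{2} \cdot \frac{1}{9} \left(-4\right)\right) = -38 + 183 \left(22 - \frac{2}{9}\right) = -38 + 183 \cdot \frac{196}{9} = -38 + \frac{11956}{3} = \frac{11842}{3}$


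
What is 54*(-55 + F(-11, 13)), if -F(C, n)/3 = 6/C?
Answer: -31698/11 ≈ -2881.6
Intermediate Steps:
F(C, n) = -18/C
54*(-55 + F(-11, 13)) = 54*(-55 - 18/(-11)) = 54*(-55 - 18*(-1/11)) = 54*(-55 + 18/11) = 54*(-587/11) = -31698/11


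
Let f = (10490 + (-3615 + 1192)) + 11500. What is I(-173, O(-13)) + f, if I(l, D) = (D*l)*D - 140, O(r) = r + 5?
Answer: 8355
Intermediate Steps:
O(r) = 5 + r
I(l, D) = -140 + l*D**2 (I(l, D) = l*D**2 - 140 = -140 + l*D**2)
f = 19567 (f = (10490 - 2423) + 11500 = 8067 + 11500 = 19567)
I(-173, O(-13)) + f = (-140 - 173*(5 - 13)**2) + 19567 = (-140 - 173*(-8)**2) + 19567 = (-140 - 173*64) + 19567 = (-140 - 11072) + 19567 = -11212 + 19567 = 8355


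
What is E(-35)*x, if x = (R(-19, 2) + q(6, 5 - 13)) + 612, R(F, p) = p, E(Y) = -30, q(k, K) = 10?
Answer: -18720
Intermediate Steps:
x = 624 (x = (2 + 10) + 612 = 12 + 612 = 624)
E(-35)*x = -30*624 = -18720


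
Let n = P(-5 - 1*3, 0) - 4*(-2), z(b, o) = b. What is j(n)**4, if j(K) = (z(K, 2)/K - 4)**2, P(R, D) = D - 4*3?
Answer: 6561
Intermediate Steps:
P(R, D) = -12 + D (P(R, D) = D - 12 = -12 + D)
n = -4 (n = (-12 + 0) - 4*(-2) = -12 + 8 = -4)
j(K) = 9 (j(K) = (K/K - 4)**2 = (1 - 4)**2 = (-3)**2 = 9)
j(n)**4 = 9**4 = 6561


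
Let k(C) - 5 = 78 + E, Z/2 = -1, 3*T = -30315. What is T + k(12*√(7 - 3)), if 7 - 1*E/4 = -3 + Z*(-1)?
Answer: -9990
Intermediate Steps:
T = -10105 (T = (⅓)*(-30315) = -10105)
Z = -2 (Z = 2*(-1) = -2)
E = 32 (E = 28 - 4*(-3 - 2*(-1)) = 28 - 4*(-3 + 2) = 28 - 4*(-1) = 28 + 4 = 32)
k(C) = 115 (k(C) = 5 + (78 + 32) = 5 + 110 = 115)
T + k(12*√(7 - 3)) = -10105 + 115 = -9990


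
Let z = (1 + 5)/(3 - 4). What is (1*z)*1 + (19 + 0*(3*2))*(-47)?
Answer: -899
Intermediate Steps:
z = -6 (z = 6/(-1) = 6*(-1) = -6)
(1*z)*1 + (19 + 0*(3*2))*(-47) = (1*(-6))*1 + (19 + 0*(3*2))*(-47) = -6*1 + (19 + 0*6)*(-47) = -6 + (19 + 0)*(-47) = -6 + 19*(-47) = -6 - 893 = -899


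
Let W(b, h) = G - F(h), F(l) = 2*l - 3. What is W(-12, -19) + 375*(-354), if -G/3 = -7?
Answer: -132688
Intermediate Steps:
G = 21 (G = -3*(-7) = 21)
F(l) = -3 + 2*l
W(b, h) = 24 - 2*h (W(b, h) = 21 - (-3 + 2*h) = 21 + (3 - 2*h) = 24 - 2*h)
W(-12, -19) + 375*(-354) = (24 - 2*(-19)) + 375*(-354) = (24 + 38) - 132750 = 62 - 132750 = -132688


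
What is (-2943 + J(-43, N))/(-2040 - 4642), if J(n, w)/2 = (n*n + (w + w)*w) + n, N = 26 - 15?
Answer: -1153/6682 ≈ -0.17255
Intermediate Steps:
N = 11
J(n, w) = 2*n + 2*n² + 4*w² (J(n, w) = 2*((n*n + (w + w)*w) + n) = 2*((n² + (2*w)*w) + n) = 2*((n² + 2*w²) + n) = 2*(n + n² + 2*w²) = 2*n + 2*n² + 4*w²)
(-2943 + J(-43, N))/(-2040 - 4642) = (-2943 + (2*(-43) + 2*(-43)² + 4*11²))/(-2040 - 4642) = (-2943 + (-86 + 2*1849 + 4*121))/(-6682) = (-2943 + (-86 + 3698 + 484))*(-1/6682) = (-2943 + 4096)*(-1/6682) = 1153*(-1/6682) = -1153/6682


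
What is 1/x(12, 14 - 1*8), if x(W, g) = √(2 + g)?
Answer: √2/4 ≈ 0.35355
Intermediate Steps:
1/x(12, 14 - 1*8) = 1/(√(2 + (14 - 1*8))) = 1/(√(2 + (14 - 8))) = 1/(√(2 + 6)) = 1/(√8) = 1/(2*√2) = √2/4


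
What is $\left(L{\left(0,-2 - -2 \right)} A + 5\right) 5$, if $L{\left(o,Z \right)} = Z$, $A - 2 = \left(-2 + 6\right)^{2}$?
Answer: $25$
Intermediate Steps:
$A = 18$ ($A = 2 + \left(-2 + 6\right)^{2} = 2 + 4^{2} = 2 + 16 = 18$)
$\left(L{\left(0,-2 - -2 \right)} A + 5\right) 5 = \left(\left(-2 - -2\right) 18 + 5\right) 5 = \left(\left(-2 + 2\right) 18 + 5\right) 5 = \left(0 \cdot 18 + 5\right) 5 = \left(0 + 5\right) 5 = 5 \cdot 5 = 25$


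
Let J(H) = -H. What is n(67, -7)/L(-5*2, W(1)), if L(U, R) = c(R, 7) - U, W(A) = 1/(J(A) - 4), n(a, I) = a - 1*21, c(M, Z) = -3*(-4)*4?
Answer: 23/29 ≈ 0.79310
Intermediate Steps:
c(M, Z) = 48 (c(M, Z) = 12*4 = 48)
n(a, I) = -21 + a (n(a, I) = a - 21 = -21 + a)
W(A) = 1/(-4 - A) (W(A) = 1/(-A - 4) = 1/(-4 - A))
L(U, R) = 48 - U
n(67, -7)/L(-5*2, W(1)) = (-21 + 67)/(48 - (-5)*2) = 46/(48 - 1*(-10)) = 46/(48 + 10) = 46/58 = 46*(1/58) = 23/29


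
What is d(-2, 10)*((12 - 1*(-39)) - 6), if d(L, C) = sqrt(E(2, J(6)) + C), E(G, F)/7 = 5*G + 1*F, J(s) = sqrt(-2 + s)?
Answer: 45*sqrt(94) ≈ 436.29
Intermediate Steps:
E(G, F) = 7*F + 35*G (E(G, F) = 7*(5*G + 1*F) = 7*(5*G + F) = 7*(F + 5*G) = 7*F + 35*G)
d(L, C) = sqrt(84 + C) (d(L, C) = sqrt((7*sqrt(-2 + 6) + 35*2) + C) = sqrt((7*sqrt(4) + 70) + C) = sqrt((7*2 + 70) + C) = sqrt((14 + 70) + C) = sqrt(84 + C))
d(-2, 10)*((12 - 1*(-39)) - 6) = sqrt(84 + 10)*((12 - 1*(-39)) - 6) = sqrt(94)*((12 + 39) - 6) = sqrt(94)*(51 - 6) = sqrt(94)*45 = 45*sqrt(94)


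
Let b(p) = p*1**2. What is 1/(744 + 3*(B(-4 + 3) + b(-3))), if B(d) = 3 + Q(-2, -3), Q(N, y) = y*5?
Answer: 1/699 ≈ 0.0014306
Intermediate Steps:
Q(N, y) = 5*y
B(d) = -12 (B(d) = 3 + 5*(-3) = 3 - 15 = -12)
b(p) = p (b(p) = p*1 = p)
1/(744 + 3*(B(-4 + 3) + b(-3))) = 1/(744 + 3*(-12 - 3)) = 1/(744 + 3*(-15)) = 1/(744 - 45) = 1/699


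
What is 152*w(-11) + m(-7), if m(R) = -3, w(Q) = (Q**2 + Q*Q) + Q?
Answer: 35109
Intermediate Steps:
w(Q) = Q + 2*Q**2 (w(Q) = (Q**2 + Q**2) + Q = 2*Q**2 + Q = Q + 2*Q**2)
152*w(-11) + m(-7) = 152*(-11*(1 + 2*(-11))) - 3 = 152*(-11*(1 - 22)) - 3 = 152*(-11*(-21)) - 3 = 152*231 - 3 = 35112 - 3 = 35109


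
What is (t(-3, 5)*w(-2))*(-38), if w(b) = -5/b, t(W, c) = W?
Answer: 285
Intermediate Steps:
(t(-3, 5)*w(-2))*(-38) = -(-15)/(-2)*(-38) = -(-15)*(-1)/2*(-38) = -3*5/2*(-38) = -15/2*(-38) = 285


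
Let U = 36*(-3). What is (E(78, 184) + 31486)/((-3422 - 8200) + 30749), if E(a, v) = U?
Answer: 31378/19127 ≈ 1.6405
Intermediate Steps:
U = -108
E(a, v) = -108
(E(78, 184) + 31486)/((-3422 - 8200) + 30749) = (-108 + 31486)/((-3422 - 8200) + 30749) = 31378/(-11622 + 30749) = 31378/19127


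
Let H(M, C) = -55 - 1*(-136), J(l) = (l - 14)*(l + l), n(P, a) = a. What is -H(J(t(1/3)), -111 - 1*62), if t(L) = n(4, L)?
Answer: -81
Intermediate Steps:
t(L) = L
J(l) = 2*l*(-14 + l) (J(l) = (-14 + l)*(2*l) = 2*l*(-14 + l))
H(M, C) = 81 (H(M, C) = -55 + 136 = 81)
-H(J(t(1/3)), -111 - 1*62) = -1*81 = -81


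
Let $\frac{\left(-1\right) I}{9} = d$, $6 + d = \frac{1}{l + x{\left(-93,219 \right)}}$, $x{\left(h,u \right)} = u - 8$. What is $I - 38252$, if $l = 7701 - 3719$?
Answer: $- \frac{160164223}{4193} \approx -38198.0$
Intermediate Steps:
$x{\left(h,u \right)} = -8 + u$
$l = 3982$ ($l = 7701 - 3719 = 3982$)
$d = - \frac{25157}{4193}$ ($d = -6 + \frac{1}{3982 + \left(-8 + 219\right)} = -6 + \frac{1}{3982 + 211} = -6 + \frac{1}{4193} = - \frac{25157}{4193} \approx -5.9998$)
$I = \frac{226413}{4193}$ ($I = \left(-9\right) \left(- \frac{25157}{4193}\right) = \frac{226413}{4193} \approx 53.998$)
$I - 38252 = \frac{226413}{4193} - 38252 = - \frac{160164223}{4193}$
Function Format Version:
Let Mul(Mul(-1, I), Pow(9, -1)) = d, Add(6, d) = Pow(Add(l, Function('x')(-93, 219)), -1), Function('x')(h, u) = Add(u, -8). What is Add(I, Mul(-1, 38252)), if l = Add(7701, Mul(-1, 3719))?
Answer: Rational(-160164223, 4193) ≈ -38198.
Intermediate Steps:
Function('x')(h, u) = Add(-8, u)
l = 3982 (l = Add(7701, -3719) = 3982)
d = Rational(-25157, 4193) (d = Add(-6, Pow(Add(3982, Add(-8, 219)), -1)) = Add(-6, Pow(Add(3982, 211), -1)) = Add(-6, Pow(4193, -1)) = Add(-6, Rational(1, 4193)) = Rational(-25157, 4193) ≈ -5.9998)
I = Rational(226413, 4193) (I = Mul(-9, Rational(-25157, 4193)) = Rational(226413, 4193) ≈ 53.998)
Add(I, Mul(-1, 38252)) = Add(Rational(226413, 4193), Mul(-1, 38252)) = Add(Rational(226413, 4193), -38252) = Rational(-160164223, 4193)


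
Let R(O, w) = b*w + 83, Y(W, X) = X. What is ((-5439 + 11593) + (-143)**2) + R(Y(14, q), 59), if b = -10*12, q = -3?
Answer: 19606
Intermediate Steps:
b = -120
R(O, w) = 83 - 120*w (R(O, w) = -120*w + 83 = 83 - 120*w)
((-5439 + 11593) + (-143)**2) + R(Y(14, q), 59) = ((-5439 + 11593) + (-143)**2) + (83 - 120*59) = (6154 + 20449) + (83 - 7080) = 26603 - 6997 = 19606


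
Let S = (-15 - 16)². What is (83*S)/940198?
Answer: 79763/940198 ≈ 0.084836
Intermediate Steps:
S = 961 (S = (-31)² = 961)
(83*S)/940198 = (83*961)/940198 = 79763*(1/940198) = 79763/940198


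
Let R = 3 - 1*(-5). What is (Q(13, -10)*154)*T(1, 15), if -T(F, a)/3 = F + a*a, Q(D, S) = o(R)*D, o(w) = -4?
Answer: 5429424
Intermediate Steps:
R = 8 (R = 3 + 5 = 8)
Q(D, S) = -4*D
T(F, a) = -3*F - 3*a² (T(F, a) = -3*(F + a*a) = -3*(F + a²) = -3*F - 3*a²)
(Q(13, -10)*154)*T(1, 15) = (-4*13*154)*(-3*1 - 3*15²) = (-52*154)*(-3 - 3*225) = -8008*(-3 - 675) = -8008*(-678) = 5429424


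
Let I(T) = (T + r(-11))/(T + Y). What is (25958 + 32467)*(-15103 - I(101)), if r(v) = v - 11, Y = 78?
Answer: -157952922300/179 ≈ -8.8242e+8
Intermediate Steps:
r(v) = -11 + v
I(T) = (-22 + T)/(78 + T) (I(T) = (T + (-11 - 11))/(T + 78) = (T - 22)/(78 + T) = (-22 + T)/(78 + T))
(25958 + 32467)*(-15103 - I(101)) = (25958 + 32467)*(-15103 - (-22 + 101)/(78 + 101)) = 58425*(-15103 - 79/179) = 58425*(-2703516/179) = -157952922300/179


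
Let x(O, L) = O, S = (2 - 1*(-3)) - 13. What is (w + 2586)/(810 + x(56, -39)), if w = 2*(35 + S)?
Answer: 1320/433 ≈ 3.0485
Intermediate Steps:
S = -8 (S = (2 + 3) - 13 = 5 - 13 = -8)
w = 54 (w = 2*(35 - 8) = 2*27 = 54)
(w + 2586)/(810 + x(56, -39)) = (54 + 2586)/(810 + 56) = 2640/866 = 2640*(1/866) = 1320/433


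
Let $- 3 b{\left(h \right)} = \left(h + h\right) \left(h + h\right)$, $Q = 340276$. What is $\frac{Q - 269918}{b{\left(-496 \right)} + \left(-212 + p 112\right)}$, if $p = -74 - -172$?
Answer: $- \frac{381}{1718} \approx -0.22177$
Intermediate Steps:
$p = 98$ ($p = -74 + 172 = 98$)
$b{\left(h \right)} = - \frac{4 h^{2}}{3}$ ($b{\left(h \right)} = - \frac{\left(h + h\right) \left(h + h\right)}{3} = - \frac{2 h 2 h}{3} = - \frac{4 h^{2}}{3}$)
$\frac{Q - 269918}{b{\left(-496 \right)} + \left(-212 + p 112\right)} = \frac{340276 - 269918}{- \frac{4 \left(-496\right)^{2}}{3} + \left(-212 + 98 \cdot 112\right)} = \frac{70358}{\left(- \frac{4}{3}\right) 246016 + \left(-212 + 10976\right)} = \frac{70358}{- \frac{984064}{3} + 10764} = \frac{70358}{- \frac{951772}{3}} = 70358 \left(- \frac{3}{951772}\right) = - \frac{381}{1718}$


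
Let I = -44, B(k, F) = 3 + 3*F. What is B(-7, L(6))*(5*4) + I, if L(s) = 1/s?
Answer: 26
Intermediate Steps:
L(s) = 1/s
B(-7, L(6))*(5*4) + I = (3 + 3/6)*(5*4) - 44 = (3 + 3*(⅙))*20 - 44 = (3 + ½)*20 - 44 = (7/2)*20 - 44 = 70 - 44 = 26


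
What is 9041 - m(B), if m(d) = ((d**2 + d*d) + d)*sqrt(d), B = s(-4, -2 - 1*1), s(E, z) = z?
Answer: 9041 - 15*I*sqrt(3) ≈ 9041.0 - 25.981*I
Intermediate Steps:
B = -3 (B = -2 - 1*1 = -2 - 1 = -3)
m(d) = sqrt(d)*(d + 2*d**2) (m(d) = ((d**2 + d**2) + d)*sqrt(d) = (2*d**2 + d)*sqrt(d) = (d + 2*d**2)*sqrt(d) = sqrt(d)*(d + 2*d**2))
9041 - m(B) = 9041 - (-3)**(3/2)*(1 + 2*(-3)) = 9041 - (-3*I*sqrt(3))*(1 - 6) = 9041 - (-3*I*sqrt(3))*(-5) = 9041 - 15*I*sqrt(3)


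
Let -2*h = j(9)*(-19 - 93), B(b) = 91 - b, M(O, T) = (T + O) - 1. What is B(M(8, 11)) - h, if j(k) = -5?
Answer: 353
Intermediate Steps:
M(O, T) = -1 + O + T (M(O, T) = (O + T) - 1 = -1 + O + T)
h = -280 (h = -(-5)*(-19 - 93)/2 = -(-5)*(-112)/2 = -½*560 = -280)
B(M(8, 11)) - h = (91 - (-1 + 8 + 11)) - 1*(-280) = (91 - 1*18) + 280 = (91 - 18) + 280 = 73 + 280 = 353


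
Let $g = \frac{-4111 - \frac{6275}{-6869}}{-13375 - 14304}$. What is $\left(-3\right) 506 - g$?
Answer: $- \frac{288641095602}{190127051} \approx -1518.1$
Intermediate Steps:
$g = \frac{28232184}{190127051}$ ($g = \frac{-4111 - - \frac{6275}{6869}}{-27679} = \left(-4111 + \frac{6275}{6869}\right) \left(- \frac{1}{27679}\right) = \left(- \frac{28232184}{6869}\right) \left(- \frac{1}{27679}\right) = \frac{28232184}{190127051} \approx 0.14849$)
$\left(-3\right) 506 - g = \left(-3\right) 506 - \frac{28232184}{190127051} = -1518 - \frac{28232184}{190127051} = - \frac{288641095602}{190127051}$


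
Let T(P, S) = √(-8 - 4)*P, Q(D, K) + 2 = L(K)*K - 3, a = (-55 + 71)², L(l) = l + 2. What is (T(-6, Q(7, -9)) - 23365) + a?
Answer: -23109 - 12*I*√3 ≈ -23109.0 - 20.785*I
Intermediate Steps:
L(l) = 2 + l
a = 256 (a = 16² = 256)
Q(D, K) = -5 + K*(2 + K) (Q(D, K) = -2 + ((2 + K)*K - 3) = -2 + (K*(2 + K) - 3) = -2 + (-3 + K*(2 + K)) = -5 + K*(2 + K))
T(P, S) = 2*I*P*√3 (T(P, S) = √(-12)*P = (2*I*√3)*P = 2*I*P*√3)
(T(-6, Q(7, -9)) - 23365) + a = (2*I*(-6)*√3 - 23365) + 256 = (-12*I*√3 - 23365) + 256 = (-23365 - 12*I*√3) + 256 = -23109 - 12*I*√3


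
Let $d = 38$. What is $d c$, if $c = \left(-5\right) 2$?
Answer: $-380$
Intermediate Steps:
$c = -10$
$d c = 38 \left(-10\right) = -380$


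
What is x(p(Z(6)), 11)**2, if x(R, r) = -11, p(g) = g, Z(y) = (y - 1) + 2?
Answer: 121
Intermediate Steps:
Z(y) = 1 + y (Z(y) = (-1 + y) + 2 = 1 + y)
x(p(Z(6)), 11)**2 = (-11)**2 = 121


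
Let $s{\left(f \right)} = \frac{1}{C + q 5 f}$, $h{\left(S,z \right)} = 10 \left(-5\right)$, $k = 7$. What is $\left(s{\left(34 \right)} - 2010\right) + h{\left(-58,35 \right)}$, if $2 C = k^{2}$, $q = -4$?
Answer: $- \frac{2700662}{1311} \approx -2060.0$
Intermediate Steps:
$h{\left(S,z \right)} = -50$
$C = \frac{49}{2}$ ($C = \frac{7^{2}}{2} = \frac{1}{2} \cdot 49 = \frac{49}{2} \approx 24.5$)
$s{\left(f \right)} = \frac{1}{\frac{49}{2} - 20 f}$ ($s{\left(f \right)} = \frac{1}{\frac{49}{2} + \left(-4\right) 5 f} = \frac{1}{\frac{49}{2} - 20 f}$)
$\left(s{\left(34 \right)} - 2010\right) + h{\left(-58,35 \right)} = \left(\frac{2}{49 - 1360} - 2010\right) - 50 = \left(\frac{2}{-1311} - 2010\right) - 50 = \left(2 \left(- \frac{1}{1311}\right) - 2010\right) - 50 = \left(- \frac{2}{1311} - 2010\right) - 50 = - \frac{2635112}{1311} - 50 = - \frac{2700662}{1311}$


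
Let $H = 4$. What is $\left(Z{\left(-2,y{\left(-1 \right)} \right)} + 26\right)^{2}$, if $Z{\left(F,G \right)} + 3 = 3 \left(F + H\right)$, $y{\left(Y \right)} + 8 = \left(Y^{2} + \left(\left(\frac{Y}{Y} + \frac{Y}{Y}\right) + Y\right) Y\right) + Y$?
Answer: $841$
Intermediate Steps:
$y{\left(Y \right)} = -8 + Y + Y^{2} + Y \left(2 + Y\right)$ ($y{\left(Y \right)} = -8 + \left(\left(Y^{2} + \left(\left(\frac{Y}{Y} + \frac{Y}{Y}\right) + Y\right) Y\right) + Y\right) = -8 + \left(\left(Y^{2} + \left(\left(1 + 1\right) + Y\right) Y\right) + Y\right) = -8 + \left(\left(Y^{2} + \left(2 + Y\right) Y\right) + Y\right) = -8 + \left(\left(Y^{2} + Y \left(2 + Y\right)\right) + Y\right) = -8 + \left(Y + Y^{2} + Y \left(2 + Y\right)\right) = -8 + Y + Y^{2} + Y \left(2 + Y\right)$)
$Z{\left(F,G \right)} = 9 + 3 F$ ($Z{\left(F,G \right)} = -3 + 3 \left(F + 4\right) = -3 + 3 \left(4 + F\right) = -3 + \left(12 + 3 F\right) = 9 + 3 F$)
$\left(Z{\left(-2,y{\left(-1 \right)} \right)} + 26\right)^{2} = \left(\left(9 + 3 \left(-2\right)\right) + 26\right)^{2} = \left(\left(9 - 6\right) + 26\right)^{2} = \left(3 + 26\right)^{2} = 29^{2} = 841$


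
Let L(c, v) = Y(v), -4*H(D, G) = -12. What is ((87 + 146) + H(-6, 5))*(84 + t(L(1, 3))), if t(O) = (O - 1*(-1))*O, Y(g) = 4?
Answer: 24544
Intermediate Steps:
H(D, G) = 3 (H(D, G) = -¼*(-12) = 3)
L(c, v) = 4
t(O) = O*(1 + O) (t(O) = (O + 1)*O = (1 + O)*O = O*(1 + O))
((87 + 146) + H(-6, 5))*(84 + t(L(1, 3))) = ((87 + 146) + 3)*(84 + 4*(1 + 4)) = (233 + 3)*(84 + 4*5) = 236*(84 + 20) = 236*104 = 24544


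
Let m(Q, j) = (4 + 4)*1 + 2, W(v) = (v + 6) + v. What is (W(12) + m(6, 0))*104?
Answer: 4160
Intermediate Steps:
W(v) = 6 + 2*v (W(v) = (6 + v) + v = 6 + 2*v)
m(Q, j) = 10 (m(Q, j) = 8*1 + 2 = 8 + 2 = 10)
(W(12) + m(6, 0))*104 = ((6 + 2*12) + 10)*104 = ((6 + 24) + 10)*104 = (30 + 10)*104 = 40*104 = 4160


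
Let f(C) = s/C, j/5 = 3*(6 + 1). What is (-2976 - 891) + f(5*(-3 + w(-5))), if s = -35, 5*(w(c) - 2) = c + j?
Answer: -73480/19 ≈ -3867.4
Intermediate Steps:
j = 105 (j = 5*(3*(6 + 1)) = 5*(3*7) = 5*21 = 105)
w(c) = 23 + c/5 (w(c) = 2 + (c + 105)/5 = 2 + (105 + c)/5 = 2 + (21 + c/5) = 23 + c/5)
f(C) = -35/C
(-2976 - 891) + f(5*(-3 + w(-5))) = (-2976 - 891) - 35*1/(5*(-3 + (23 + (⅕)*(-5)))) = -3867 - 35*1/(5*(-3 + (23 - 1))) = -3867 - 35*1/(5*(-3 + 22)) = -3867 - 35/(5*19) = -3867 - 35/95 = -3867 - 35*1/95 = -3867 - 7/19 = -73480/19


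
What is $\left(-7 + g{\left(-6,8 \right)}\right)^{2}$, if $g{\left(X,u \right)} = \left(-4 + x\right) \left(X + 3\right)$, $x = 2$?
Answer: $1$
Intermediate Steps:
$g{\left(X,u \right)} = -6 - 2 X$ ($g{\left(X,u \right)} = \left(-4 + 2\right) \left(X + 3\right) = - 2 \left(3 + X\right) = -6 - 2 X$)
$\left(-7 + g{\left(-6,8 \right)}\right)^{2} = \left(-7 - -6\right)^{2} = \left(-7 + \left(-6 + 12\right)\right)^{2} = \left(-7 + 6\right)^{2} = \left(-1\right)^{2} = 1$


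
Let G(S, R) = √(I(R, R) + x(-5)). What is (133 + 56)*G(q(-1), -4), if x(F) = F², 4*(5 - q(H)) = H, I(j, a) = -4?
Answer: 189*√21 ≈ 866.11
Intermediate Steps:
q(H) = 5 - H/4
G(S, R) = √21 (G(S, R) = √(-4 + (-5)²) = √(-4 + 25) = √21)
(133 + 56)*G(q(-1), -4) = (133 + 56)*√21 = 189*√21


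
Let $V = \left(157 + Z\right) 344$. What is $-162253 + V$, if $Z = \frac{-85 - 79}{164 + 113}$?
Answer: $- \frac{30040281}{277} \approx -1.0845 \cdot 10^{5}$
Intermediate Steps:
$Z = - \frac{164}{277} \approx -0.59206$
$V = \frac{14903800}{277}$ ($V = \left(157 - \frac{164}{277}\right) 344 = \frac{43325}{277} \cdot 344 = \frac{14903800}{277} \approx 53804.0$)
$-162253 + V = -162253 + \frac{14903800}{277} = - \frac{30040281}{277}$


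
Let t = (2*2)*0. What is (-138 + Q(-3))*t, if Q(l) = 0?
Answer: 0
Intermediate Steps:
t = 0 (t = 4*0 = 0)
(-138 + Q(-3))*t = (-138 + 0)*0 = -138*0 = 0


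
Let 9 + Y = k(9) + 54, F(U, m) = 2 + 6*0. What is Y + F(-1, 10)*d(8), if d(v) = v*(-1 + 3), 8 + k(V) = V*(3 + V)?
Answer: 177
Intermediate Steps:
k(V) = -8 + V*(3 + V)
F(U, m) = 2 (F(U, m) = 2 + 0 = 2)
Y = 145 (Y = -9 + ((-8 + 9² + 3*9) + 54) = -9 + ((-8 + 81 + 27) + 54) = -9 + (100 + 54) = -9 + 154 = 145)
d(v) = 2*v (d(v) = v*2 = 2*v)
Y + F(-1, 10)*d(8) = 145 + 2*(2*8) = 145 + 2*16 = 145 + 32 = 177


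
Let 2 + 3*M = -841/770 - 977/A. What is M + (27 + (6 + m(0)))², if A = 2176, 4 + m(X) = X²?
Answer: 703567269/837760 ≈ 839.82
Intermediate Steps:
m(X) = -4 + X²
M = -988891/837760 (M = -⅔ + (-841/770 - 977/2176)/3 = -⅔ + (⅓)*(-1291153/837760) = -⅔ - 1291153/2513280 = -988891/837760 ≈ -1.1804)
M + (27 + (6 + m(0)))² = -988891/837760 + (27 + (6 + (-4 + 0²)))² = -988891/837760 + (27 + (6 + (-4 + 0)))² = -988891/837760 + (27 + (6 - 4))² = -988891/837760 + (27 + 2)² = -988891/837760 + 29² = -988891/837760 + 841 = 703567269/837760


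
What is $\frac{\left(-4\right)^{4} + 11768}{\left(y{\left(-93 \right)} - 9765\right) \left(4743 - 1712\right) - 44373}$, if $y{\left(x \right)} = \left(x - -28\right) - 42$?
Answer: $- \frac{12024}{29966405} \approx -0.00040125$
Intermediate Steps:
$y{\left(x \right)} = -14 + x$ ($y{\left(x \right)} = \left(x + 28\right) - 42 = \left(28 + x\right) - 42 = -14 + x$)
$\frac{\left(-4\right)^{4} + 11768}{\left(y{\left(-93 \right)} - 9765\right) \left(4743 - 1712\right) - 44373} = \frac{\left(-4\right)^{4} + 11768}{\left(\left(-14 - 93\right) - 9765\right) \left(4743 - 1712\right) - 44373} = \frac{256 + 11768}{\left(-107 - 9765\right) 3031 - 44373} = \frac{12024}{\left(-9872\right) 3031 - 44373} = \frac{12024}{-29922032 - 44373} = \frac{12024}{-29966405} = 12024 \left(- \frac{1}{29966405}\right) = - \frac{12024}{29966405}$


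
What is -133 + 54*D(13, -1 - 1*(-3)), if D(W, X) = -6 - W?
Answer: -1159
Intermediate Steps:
-133 + 54*D(13, -1 - 1*(-3)) = -133 + 54*(-6 - 1*13) = -133 + 54*(-6 - 13) = -133 + 54*(-19) = -133 - 1026 = -1159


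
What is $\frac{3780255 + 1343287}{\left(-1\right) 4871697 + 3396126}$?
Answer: $- \frac{5123542}{1475571} \approx -3.4722$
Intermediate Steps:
$\frac{3780255 + 1343287}{\left(-1\right) 4871697 + 3396126} = \frac{5123542}{-4871697 + 3396126} = \frac{5123542}{-1475571} = 5123542 \left(- \frac{1}{1475571}\right) = - \frac{5123542}{1475571}$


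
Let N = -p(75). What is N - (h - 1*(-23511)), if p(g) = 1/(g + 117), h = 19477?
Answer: -8253697/192 ≈ -42988.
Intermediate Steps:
p(g) = 1/(117 + g)
N = -1/192 (N = -1/(117 + 75) = -1/192 ≈ -0.0052083)
N - (h - 1*(-23511)) = -1/192 - (19477 - 1*(-23511)) = -1/192 - (19477 + 23511) = -1/192 - 1*42988 = -1/192 - 42988 = -8253697/192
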